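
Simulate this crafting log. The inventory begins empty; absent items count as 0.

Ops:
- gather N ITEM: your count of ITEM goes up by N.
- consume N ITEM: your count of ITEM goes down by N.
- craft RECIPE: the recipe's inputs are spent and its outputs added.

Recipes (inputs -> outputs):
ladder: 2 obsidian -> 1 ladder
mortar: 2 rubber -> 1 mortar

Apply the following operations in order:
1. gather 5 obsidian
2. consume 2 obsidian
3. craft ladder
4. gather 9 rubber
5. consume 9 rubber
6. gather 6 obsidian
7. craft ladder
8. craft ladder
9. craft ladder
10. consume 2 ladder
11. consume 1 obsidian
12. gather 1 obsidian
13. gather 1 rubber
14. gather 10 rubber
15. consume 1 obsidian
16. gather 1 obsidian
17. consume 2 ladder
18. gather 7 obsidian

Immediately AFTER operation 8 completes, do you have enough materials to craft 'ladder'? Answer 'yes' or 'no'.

After 1 (gather 5 obsidian): obsidian=5
After 2 (consume 2 obsidian): obsidian=3
After 3 (craft ladder): ladder=1 obsidian=1
After 4 (gather 9 rubber): ladder=1 obsidian=1 rubber=9
After 5 (consume 9 rubber): ladder=1 obsidian=1
After 6 (gather 6 obsidian): ladder=1 obsidian=7
After 7 (craft ladder): ladder=2 obsidian=5
After 8 (craft ladder): ladder=3 obsidian=3

Answer: yes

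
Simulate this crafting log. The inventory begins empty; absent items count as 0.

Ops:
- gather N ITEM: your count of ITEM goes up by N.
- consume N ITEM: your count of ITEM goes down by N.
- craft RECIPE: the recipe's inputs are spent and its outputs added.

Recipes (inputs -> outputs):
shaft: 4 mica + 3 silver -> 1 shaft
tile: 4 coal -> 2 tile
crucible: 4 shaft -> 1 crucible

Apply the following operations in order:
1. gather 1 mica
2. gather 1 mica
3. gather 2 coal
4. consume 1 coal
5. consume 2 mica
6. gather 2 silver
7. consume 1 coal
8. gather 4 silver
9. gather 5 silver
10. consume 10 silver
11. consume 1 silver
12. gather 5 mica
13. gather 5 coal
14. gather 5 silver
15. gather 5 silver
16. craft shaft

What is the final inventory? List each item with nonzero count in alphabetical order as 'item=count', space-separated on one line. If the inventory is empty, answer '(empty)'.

After 1 (gather 1 mica): mica=1
After 2 (gather 1 mica): mica=2
After 3 (gather 2 coal): coal=2 mica=2
After 4 (consume 1 coal): coal=1 mica=2
After 5 (consume 2 mica): coal=1
After 6 (gather 2 silver): coal=1 silver=2
After 7 (consume 1 coal): silver=2
After 8 (gather 4 silver): silver=6
After 9 (gather 5 silver): silver=11
After 10 (consume 10 silver): silver=1
After 11 (consume 1 silver): (empty)
After 12 (gather 5 mica): mica=5
After 13 (gather 5 coal): coal=5 mica=5
After 14 (gather 5 silver): coal=5 mica=5 silver=5
After 15 (gather 5 silver): coal=5 mica=5 silver=10
After 16 (craft shaft): coal=5 mica=1 shaft=1 silver=7

Answer: coal=5 mica=1 shaft=1 silver=7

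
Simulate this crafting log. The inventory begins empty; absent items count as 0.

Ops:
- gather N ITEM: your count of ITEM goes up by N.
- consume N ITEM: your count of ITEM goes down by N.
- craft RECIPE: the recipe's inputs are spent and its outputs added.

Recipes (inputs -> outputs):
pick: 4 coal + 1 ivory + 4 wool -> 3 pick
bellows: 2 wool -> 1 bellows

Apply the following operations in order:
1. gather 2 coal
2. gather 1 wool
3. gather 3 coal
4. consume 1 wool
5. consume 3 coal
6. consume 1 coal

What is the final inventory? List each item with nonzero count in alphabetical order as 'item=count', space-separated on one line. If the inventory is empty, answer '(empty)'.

After 1 (gather 2 coal): coal=2
After 2 (gather 1 wool): coal=2 wool=1
After 3 (gather 3 coal): coal=5 wool=1
After 4 (consume 1 wool): coal=5
After 5 (consume 3 coal): coal=2
After 6 (consume 1 coal): coal=1

Answer: coal=1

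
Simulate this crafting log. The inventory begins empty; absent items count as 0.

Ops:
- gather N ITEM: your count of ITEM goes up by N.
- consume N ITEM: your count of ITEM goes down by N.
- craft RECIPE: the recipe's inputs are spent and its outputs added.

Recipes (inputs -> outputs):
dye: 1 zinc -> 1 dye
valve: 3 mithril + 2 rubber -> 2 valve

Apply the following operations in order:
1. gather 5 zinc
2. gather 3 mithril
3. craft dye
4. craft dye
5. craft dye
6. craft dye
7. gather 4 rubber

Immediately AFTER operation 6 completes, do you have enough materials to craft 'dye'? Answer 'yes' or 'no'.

Answer: yes

Derivation:
After 1 (gather 5 zinc): zinc=5
After 2 (gather 3 mithril): mithril=3 zinc=5
After 3 (craft dye): dye=1 mithril=3 zinc=4
After 4 (craft dye): dye=2 mithril=3 zinc=3
After 5 (craft dye): dye=3 mithril=3 zinc=2
After 6 (craft dye): dye=4 mithril=3 zinc=1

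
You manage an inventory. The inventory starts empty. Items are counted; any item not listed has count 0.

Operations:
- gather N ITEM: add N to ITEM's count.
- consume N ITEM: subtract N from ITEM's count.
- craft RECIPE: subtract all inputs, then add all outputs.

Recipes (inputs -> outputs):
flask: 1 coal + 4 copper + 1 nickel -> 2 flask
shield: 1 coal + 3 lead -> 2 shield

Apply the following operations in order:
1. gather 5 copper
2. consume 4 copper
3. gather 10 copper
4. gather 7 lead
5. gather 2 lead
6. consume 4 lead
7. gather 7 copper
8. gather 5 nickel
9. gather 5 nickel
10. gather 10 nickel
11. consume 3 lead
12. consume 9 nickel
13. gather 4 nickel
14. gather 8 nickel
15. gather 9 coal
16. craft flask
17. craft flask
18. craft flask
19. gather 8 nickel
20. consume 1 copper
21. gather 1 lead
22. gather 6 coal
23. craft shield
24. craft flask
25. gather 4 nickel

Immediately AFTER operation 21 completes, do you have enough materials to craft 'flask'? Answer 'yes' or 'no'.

Answer: yes

Derivation:
After 1 (gather 5 copper): copper=5
After 2 (consume 4 copper): copper=1
After 3 (gather 10 copper): copper=11
After 4 (gather 7 lead): copper=11 lead=7
After 5 (gather 2 lead): copper=11 lead=9
After 6 (consume 4 lead): copper=11 lead=5
After 7 (gather 7 copper): copper=18 lead=5
After 8 (gather 5 nickel): copper=18 lead=5 nickel=5
After 9 (gather 5 nickel): copper=18 lead=5 nickel=10
After 10 (gather 10 nickel): copper=18 lead=5 nickel=20
After 11 (consume 3 lead): copper=18 lead=2 nickel=20
After 12 (consume 9 nickel): copper=18 lead=2 nickel=11
After 13 (gather 4 nickel): copper=18 lead=2 nickel=15
After 14 (gather 8 nickel): copper=18 lead=2 nickel=23
After 15 (gather 9 coal): coal=9 copper=18 lead=2 nickel=23
After 16 (craft flask): coal=8 copper=14 flask=2 lead=2 nickel=22
After 17 (craft flask): coal=7 copper=10 flask=4 lead=2 nickel=21
After 18 (craft flask): coal=6 copper=6 flask=6 lead=2 nickel=20
After 19 (gather 8 nickel): coal=6 copper=6 flask=6 lead=2 nickel=28
After 20 (consume 1 copper): coal=6 copper=5 flask=6 lead=2 nickel=28
After 21 (gather 1 lead): coal=6 copper=5 flask=6 lead=3 nickel=28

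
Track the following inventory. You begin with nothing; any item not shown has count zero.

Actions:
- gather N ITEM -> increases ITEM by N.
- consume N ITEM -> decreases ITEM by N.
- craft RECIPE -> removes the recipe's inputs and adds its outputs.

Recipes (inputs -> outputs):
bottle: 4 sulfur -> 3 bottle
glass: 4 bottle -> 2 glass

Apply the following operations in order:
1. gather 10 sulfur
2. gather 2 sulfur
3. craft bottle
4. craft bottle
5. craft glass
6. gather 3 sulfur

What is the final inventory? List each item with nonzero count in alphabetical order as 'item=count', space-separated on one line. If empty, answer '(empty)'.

Answer: bottle=2 glass=2 sulfur=7

Derivation:
After 1 (gather 10 sulfur): sulfur=10
After 2 (gather 2 sulfur): sulfur=12
After 3 (craft bottle): bottle=3 sulfur=8
After 4 (craft bottle): bottle=6 sulfur=4
After 5 (craft glass): bottle=2 glass=2 sulfur=4
After 6 (gather 3 sulfur): bottle=2 glass=2 sulfur=7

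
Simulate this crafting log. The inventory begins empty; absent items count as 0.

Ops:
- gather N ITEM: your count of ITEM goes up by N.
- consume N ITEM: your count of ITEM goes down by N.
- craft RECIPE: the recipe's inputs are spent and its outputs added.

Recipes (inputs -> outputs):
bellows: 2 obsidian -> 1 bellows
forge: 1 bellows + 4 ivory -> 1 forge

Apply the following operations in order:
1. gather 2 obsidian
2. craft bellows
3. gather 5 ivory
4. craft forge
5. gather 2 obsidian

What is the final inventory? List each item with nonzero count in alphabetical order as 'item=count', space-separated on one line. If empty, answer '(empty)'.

After 1 (gather 2 obsidian): obsidian=2
After 2 (craft bellows): bellows=1
After 3 (gather 5 ivory): bellows=1 ivory=5
After 4 (craft forge): forge=1 ivory=1
After 5 (gather 2 obsidian): forge=1 ivory=1 obsidian=2

Answer: forge=1 ivory=1 obsidian=2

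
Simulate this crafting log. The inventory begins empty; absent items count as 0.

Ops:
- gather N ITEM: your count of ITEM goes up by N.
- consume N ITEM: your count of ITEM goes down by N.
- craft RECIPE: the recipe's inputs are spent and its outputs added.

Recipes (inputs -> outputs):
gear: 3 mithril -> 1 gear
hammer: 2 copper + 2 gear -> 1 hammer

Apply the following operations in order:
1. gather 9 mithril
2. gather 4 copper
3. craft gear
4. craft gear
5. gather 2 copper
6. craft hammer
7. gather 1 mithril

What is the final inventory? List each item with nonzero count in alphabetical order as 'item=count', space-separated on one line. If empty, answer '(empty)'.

After 1 (gather 9 mithril): mithril=9
After 2 (gather 4 copper): copper=4 mithril=9
After 3 (craft gear): copper=4 gear=1 mithril=6
After 4 (craft gear): copper=4 gear=2 mithril=3
After 5 (gather 2 copper): copper=6 gear=2 mithril=3
After 6 (craft hammer): copper=4 hammer=1 mithril=3
After 7 (gather 1 mithril): copper=4 hammer=1 mithril=4

Answer: copper=4 hammer=1 mithril=4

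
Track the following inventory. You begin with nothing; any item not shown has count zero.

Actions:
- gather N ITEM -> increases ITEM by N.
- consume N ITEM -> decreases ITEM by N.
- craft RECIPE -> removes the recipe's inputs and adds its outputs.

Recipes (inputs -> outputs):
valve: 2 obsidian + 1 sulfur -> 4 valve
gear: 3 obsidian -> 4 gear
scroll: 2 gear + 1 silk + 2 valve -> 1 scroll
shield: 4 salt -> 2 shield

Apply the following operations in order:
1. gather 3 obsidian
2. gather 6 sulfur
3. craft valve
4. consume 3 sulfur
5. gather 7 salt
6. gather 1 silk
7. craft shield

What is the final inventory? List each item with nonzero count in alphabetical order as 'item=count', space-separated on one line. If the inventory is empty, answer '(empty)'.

After 1 (gather 3 obsidian): obsidian=3
After 2 (gather 6 sulfur): obsidian=3 sulfur=6
After 3 (craft valve): obsidian=1 sulfur=5 valve=4
After 4 (consume 3 sulfur): obsidian=1 sulfur=2 valve=4
After 5 (gather 7 salt): obsidian=1 salt=7 sulfur=2 valve=4
After 6 (gather 1 silk): obsidian=1 salt=7 silk=1 sulfur=2 valve=4
After 7 (craft shield): obsidian=1 salt=3 shield=2 silk=1 sulfur=2 valve=4

Answer: obsidian=1 salt=3 shield=2 silk=1 sulfur=2 valve=4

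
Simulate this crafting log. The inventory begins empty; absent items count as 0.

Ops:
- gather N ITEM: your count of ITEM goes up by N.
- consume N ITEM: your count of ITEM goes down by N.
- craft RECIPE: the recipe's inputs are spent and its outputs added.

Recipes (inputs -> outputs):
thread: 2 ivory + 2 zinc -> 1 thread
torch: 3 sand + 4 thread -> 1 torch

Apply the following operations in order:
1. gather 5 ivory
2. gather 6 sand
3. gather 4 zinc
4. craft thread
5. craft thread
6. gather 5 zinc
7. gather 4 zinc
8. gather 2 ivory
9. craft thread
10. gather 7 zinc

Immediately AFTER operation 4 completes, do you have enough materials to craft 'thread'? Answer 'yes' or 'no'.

After 1 (gather 5 ivory): ivory=5
After 2 (gather 6 sand): ivory=5 sand=6
After 3 (gather 4 zinc): ivory=5 sand=6 zinc=4
After 4 (craft thread): ivory=3 sand=6 thread=1 zinc=2

Answer: yes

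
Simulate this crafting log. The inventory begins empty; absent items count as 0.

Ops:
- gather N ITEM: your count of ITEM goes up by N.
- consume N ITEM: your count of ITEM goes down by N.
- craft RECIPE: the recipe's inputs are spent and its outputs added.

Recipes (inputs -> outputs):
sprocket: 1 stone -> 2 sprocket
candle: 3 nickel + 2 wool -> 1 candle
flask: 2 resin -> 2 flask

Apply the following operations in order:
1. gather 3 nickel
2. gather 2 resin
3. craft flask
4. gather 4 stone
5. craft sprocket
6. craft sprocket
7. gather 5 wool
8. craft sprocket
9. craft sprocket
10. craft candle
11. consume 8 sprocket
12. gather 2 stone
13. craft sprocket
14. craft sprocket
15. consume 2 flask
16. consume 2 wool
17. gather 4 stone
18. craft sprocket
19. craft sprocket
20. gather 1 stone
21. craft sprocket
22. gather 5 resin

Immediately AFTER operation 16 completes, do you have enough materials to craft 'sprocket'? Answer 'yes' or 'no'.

Answer: no

Derivation:
After 1 (gather 3 nickel): nickel=3
After 2 (gather 2 resin): nickel=3 resin=2
After 3 (craft flask): flask=2 nickel=3
After 4 (gather 4 stone): flask=2 nickel=3 stone=4
After 5 (craft sprocket): flask=2 nickel=3 sprocket=2 stone=3
After 6 (craft sprocket): flask=2 nickel=3 sprocket=4 stone=2
After 7 (gather 5 wool): flask=2 nickel=3 sprocket=4 stone=2 wool=5
After 8 (craft sprocket): flask=2 nickel=3 sprocket=6 stone=1 wool=5
After 9 (craft sprocket): flask=2 nickel=3 sprocket=8 wool=5
After 10 (craft candle): candle=1 flask=2 sprocket=8 wool=3
After 11 (consume 8 sprocket): candle=1 flask=2 wool=3
After 12 (gather 2 stone): candle=1 flask=2 stone=2 wool=3
After 13 (craft sprocket): candle=1 flask=2 sprocket=2 stone=1 wool=3
After 14 (craft sprocket): candle=1 flask=2 sprocket=4 wool=3
After 15 (consume 2 flask): candle=1 sprocket=4 wool=3
After 16 (consume 2 wool): candle=1 sprocket=4 wool=1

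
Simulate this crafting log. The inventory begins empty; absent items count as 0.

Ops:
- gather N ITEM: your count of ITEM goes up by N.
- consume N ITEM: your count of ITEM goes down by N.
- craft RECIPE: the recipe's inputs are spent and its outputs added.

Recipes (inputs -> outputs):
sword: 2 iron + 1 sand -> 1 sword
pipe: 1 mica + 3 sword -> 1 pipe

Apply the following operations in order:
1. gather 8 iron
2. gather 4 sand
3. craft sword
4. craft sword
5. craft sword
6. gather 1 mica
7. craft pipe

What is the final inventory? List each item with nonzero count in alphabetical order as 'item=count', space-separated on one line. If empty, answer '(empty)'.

After 1 (gather 8 iron): iron=8
After 2 (gather 4 sand): iron=8 sand=4
After 3 (craft sword): iron=6 sand=3 sword=1
After 4 (craft sword): iron=4 sand=2 sword=2
After 5 (craft sword): iron=2 sand=1 sword=3
After 6 (gather 1 mica): iron=2 mica=1 sand=1 sword=3
After 7 (craft pipe): iron=2 pipe=1 sand=1

Answer: iron=2 pipe=1 sand=1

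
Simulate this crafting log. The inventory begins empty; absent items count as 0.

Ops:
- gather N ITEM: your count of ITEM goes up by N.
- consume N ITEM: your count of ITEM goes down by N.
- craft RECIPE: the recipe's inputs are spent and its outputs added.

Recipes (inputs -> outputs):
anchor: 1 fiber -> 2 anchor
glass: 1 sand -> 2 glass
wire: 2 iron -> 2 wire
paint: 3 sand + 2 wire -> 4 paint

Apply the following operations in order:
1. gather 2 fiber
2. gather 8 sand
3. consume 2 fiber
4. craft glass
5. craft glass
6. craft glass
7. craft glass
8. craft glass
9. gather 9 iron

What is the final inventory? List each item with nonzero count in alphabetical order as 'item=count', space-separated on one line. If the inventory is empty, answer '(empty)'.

After 1 (gather 2 fiber): fiber=2
After 2 (gather 8 sand): fiber=2 sand=8
After 3 (consume 2 fiber): sand=8
After 4 (craft glass): glass=2 sand=7
After 5 (craft glass): glass=4 sand=6
After 6 (craft glass): glass=6 sand=5
After 7 (craft glass): glass=8 sand=4
After 8 (craft glass): glass=10 sand=3
After 9 (gather 9 iron): glass=10 iron=9 sand=3

Answer: glass=10 iron=9 sand=3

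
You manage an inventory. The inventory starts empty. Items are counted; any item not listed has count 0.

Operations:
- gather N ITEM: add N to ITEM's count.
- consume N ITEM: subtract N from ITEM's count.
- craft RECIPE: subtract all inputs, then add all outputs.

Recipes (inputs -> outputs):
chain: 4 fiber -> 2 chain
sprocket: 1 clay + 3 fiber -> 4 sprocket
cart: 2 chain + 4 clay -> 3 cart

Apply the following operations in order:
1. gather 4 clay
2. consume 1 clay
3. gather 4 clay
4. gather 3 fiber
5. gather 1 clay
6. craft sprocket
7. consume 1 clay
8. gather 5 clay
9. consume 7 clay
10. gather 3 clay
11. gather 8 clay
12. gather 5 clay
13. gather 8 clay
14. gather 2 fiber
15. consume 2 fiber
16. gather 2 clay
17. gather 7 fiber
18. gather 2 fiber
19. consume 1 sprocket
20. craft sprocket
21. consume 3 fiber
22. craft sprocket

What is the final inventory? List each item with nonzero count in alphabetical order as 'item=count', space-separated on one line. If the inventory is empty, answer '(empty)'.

After 1 (gather 4 clay): clay=4
After 2 (consume 1 clay): clay=3
After 3 (gather 4 clay): clay=7
After 4 (gather 3 fiber): clay=7 fiber=3
After 5 (gather 1 clay): clay=8 fiber=3
After 6 (craft sprocket): clay=7 sprocket=4
After 7 (consume 1 clay): clay=6 sprocket=4
After 8 (gather 5 clay): clay=11 sprocket=4
After 9 (consume 7 clay): clay=4 sprocket=4
After 10 (gather 3 clay): clay=7 sprocket=4
After 11 (gather 8 clay): clay=15 sprocket=4
After 12 (gather 5 clay): clay=20 sprocket=4
After 13 (gather 8 clay): clay=28 sprocket=4
After 14 (gather 2 fiber): clay=28 fiber=2 sprocket=4
After 15 (consume 2 fiber): clay=28 sprocket=4
After 16 (gather 2 clay): clay=30 sprocket=4
After 17 (gather 7 fiber): clay=30 fiber=7 sprocket=4
After 18 (gather 2 fiber): clay=30 fiber=9 sprocket=4
After 19 (consume 1 sprocket): clay=30 fiber=9 sprocket=3
After 20 (craft sprocket): clay=29 fiber=6 sprocket=7
After 21 (consume 3 fiber): clay=29 fiber=3 sprocket=7
After 22 (craft sprocket): clay=28 sprocket=11

Answer: clay=28 sprocket=11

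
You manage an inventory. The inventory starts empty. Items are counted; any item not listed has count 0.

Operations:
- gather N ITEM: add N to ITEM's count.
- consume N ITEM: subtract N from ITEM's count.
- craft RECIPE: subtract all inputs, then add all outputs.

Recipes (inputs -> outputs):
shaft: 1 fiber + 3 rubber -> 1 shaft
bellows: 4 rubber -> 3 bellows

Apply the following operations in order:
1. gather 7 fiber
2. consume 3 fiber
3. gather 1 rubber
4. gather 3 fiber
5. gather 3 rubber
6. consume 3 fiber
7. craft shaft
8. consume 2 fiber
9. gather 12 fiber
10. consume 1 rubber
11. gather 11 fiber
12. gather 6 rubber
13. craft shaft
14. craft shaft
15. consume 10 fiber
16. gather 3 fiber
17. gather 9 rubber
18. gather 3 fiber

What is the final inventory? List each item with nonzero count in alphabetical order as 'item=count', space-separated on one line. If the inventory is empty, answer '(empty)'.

Answer: fiber=18 rubber=9 shaft=3

Derivation:
After 1 (gather 7 fiber): fiber=7
After 2 (consume 3 fiber): fiber=4
After 3 (gather 1 rubber): fiber=4 rubber=1
After 4 (gather 3 fiber): fiber=7 rubber=1
After 5 (gather 3 rubber): fiber=7 rubber=4
After 6 (consume 3 fiber): fiber=4 rubber=4
After 7 (craft shaft): fiber=3 rubber=1 shaft=1
After 8 (consume 2 fiber): fiber=1 rubber=1 shaft=1
After 9 (gather 12 fiber): fiber=13 rubber=1 shaft=1
After 10 (consume 1 rubber): fiber=13 shaft=1
After 11 (gather 11 fiber): fiber=24 shaft=1
After 12 (gather 6 rubber): fiber=24 rubber=6 shaft=1
After 13 (craft shaft): fiber=23 rubber=3 shaft=2
After 14 (craft shaft): fiber=22 shaft=3
After 15 (consume 10 fiber): fiber=12 shaft=3
After 16 (gather 3 fiber): fiber=15 shaft=3
After 17 (gather 9 rubber): fiber=15 rubber=9 shaft=3
After 18 (gather 3 fiber): fiber=18 rubber=9 shaft=3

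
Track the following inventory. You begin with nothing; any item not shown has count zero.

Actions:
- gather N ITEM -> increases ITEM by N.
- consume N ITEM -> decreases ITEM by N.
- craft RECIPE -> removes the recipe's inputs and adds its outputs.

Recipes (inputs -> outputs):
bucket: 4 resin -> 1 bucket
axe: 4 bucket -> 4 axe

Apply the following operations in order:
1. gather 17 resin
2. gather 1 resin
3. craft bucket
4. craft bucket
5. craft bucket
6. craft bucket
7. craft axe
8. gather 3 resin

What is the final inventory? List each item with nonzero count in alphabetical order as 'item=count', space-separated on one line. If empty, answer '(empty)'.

After 1 (gather 17 resin): resin=17
After 2 (gather 1 resin): resin=18
After 3 (craft bucket): bucket=1 resin=14
After 4 (craft bucket): bucket=2 resin=10
After 5 (craft bucket): bucket=3 resin=6
After 6 (craft bucket): bucket=4 resin=2
After 7 (craft axe): axe=4 resin=2
After 8 (gather 3 resin): axe=4 resin=5

Answer: axe=4 resin=5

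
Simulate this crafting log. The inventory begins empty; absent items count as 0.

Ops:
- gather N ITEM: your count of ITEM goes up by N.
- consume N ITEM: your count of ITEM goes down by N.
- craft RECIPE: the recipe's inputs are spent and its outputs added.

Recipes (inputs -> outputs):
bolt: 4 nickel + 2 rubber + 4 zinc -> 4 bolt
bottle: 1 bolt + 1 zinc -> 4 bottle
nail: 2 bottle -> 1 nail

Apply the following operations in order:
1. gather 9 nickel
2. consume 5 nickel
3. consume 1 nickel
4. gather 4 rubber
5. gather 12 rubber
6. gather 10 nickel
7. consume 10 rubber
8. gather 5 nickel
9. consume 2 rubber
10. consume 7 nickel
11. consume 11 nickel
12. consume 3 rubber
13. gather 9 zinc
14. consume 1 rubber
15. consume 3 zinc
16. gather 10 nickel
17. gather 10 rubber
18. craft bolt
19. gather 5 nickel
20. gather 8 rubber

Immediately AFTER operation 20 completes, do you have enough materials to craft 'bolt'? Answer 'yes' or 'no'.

Answer: no

Derivation:
After 1 (gather 9 nickel): nickel=9
After 2 (consume 5 nickel): nickel=4
After 3 (consume 1 nickel): nickel=3
After 4 (gather 4 rubber): nickel=3 rubber=4
After 5 (gather 12 rubber): nickel=3 rubber=16
After 6 (gather 10 nickel): nickel=13 rubber=16
After 7 (consume 10 rubber): nickel=13 rubber=6
After 8 (gather 5 nickel): nickel=18 rubber=6
After 9 (consume 2 rubber): nickel=18 rubber=4
After 10 (consume 7 nickel): nickel=11 rubber=4
After 11 (consume 11 nickel): rubber=4
After 12 (consume 3 rubber): rubber=1
After 13 (gather 9 zinc): rubber=1 zinc=9
After 14 (consume 1 rubber): zinc=9
After 15 (consume 3 zinc): zinc=6
After 16 (gather 10 nickel): nickel=10 zinc=6
After 17 (gather 10 rubber): nickel=10 rubber=10 zinc=6
After 18 (craft bolt): bolt=4 nickel=6 rubber=8 zinc=2
After 19 (gather 5 nickel): bolt=4 nickel=11 rubber=8 zinc=2
After 20 (gather 8 rubber): bolt=4 nickel=11 rubber=16 zinc=2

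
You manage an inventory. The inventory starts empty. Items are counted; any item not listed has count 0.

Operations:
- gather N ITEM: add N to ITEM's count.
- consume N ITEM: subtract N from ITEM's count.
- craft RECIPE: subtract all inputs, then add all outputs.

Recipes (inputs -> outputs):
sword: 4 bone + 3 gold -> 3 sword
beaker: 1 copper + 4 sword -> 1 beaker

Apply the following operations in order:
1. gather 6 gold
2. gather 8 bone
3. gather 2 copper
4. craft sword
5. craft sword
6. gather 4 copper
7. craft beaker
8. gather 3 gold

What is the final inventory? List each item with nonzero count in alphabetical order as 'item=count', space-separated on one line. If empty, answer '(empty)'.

Answer: beaker=1 copper=5 gold=3 sword=2

Derivation:
After 1 (gather 6 gold): gold=6
After 2 (gather 8 bone): bone=8 gold=6
After 3 (gather 2 copper): bone=8 copper=2 gold=6
After 4 (craft sword): bone=4 copper=2 gold=3 sword=3
After 5 (craft sword): copper=2 sword=6
After 6 (gather 4 copper): copper=6 sword=6
After 7 (craft beaker): beaker=1 copper=5 sword=2
After 8 (gather 3 gold): beaker=1 copper=5 gold=3 sword=2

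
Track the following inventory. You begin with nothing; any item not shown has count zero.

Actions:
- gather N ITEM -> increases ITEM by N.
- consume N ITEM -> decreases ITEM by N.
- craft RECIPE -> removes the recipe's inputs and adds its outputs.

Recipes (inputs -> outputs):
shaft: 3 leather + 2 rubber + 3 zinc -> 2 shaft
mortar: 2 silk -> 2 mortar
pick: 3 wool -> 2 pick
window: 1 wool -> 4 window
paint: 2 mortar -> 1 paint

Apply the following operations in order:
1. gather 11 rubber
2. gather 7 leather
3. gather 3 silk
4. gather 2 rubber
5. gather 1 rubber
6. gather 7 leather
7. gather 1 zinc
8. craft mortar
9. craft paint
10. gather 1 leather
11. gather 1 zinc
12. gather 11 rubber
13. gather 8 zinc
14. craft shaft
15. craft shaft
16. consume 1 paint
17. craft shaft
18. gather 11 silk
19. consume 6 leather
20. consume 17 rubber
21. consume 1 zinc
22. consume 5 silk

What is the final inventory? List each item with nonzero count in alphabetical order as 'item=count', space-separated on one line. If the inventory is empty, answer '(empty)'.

After 1 (gather 11 rubber): rubber=11
After 2 (gather 7 leather): leather=7 rubber=11
After 3 (gather 3 silk): leather=7 rubber=11 silk=3
After 4 (gather 2 rubber): leather=7 rubber=13 silk=3
After 5 (gather 1 rubber): leather=7 rubber=14 silk=3
After 6 (gather 7 leather): leather=14 rubber=14 silk=3
After 7 (gather 1 zinc): leather=14 rubber=14 silk=3 zinc=1
After 8 (craft mortar): leather=14 mortar=2 rubber=14 silk=1 zinc=1
After 9 (craft paint): leather=14 paint=1 rubber=14 silk=1 zinc=1
After 10 (gather 1 leather): leather=15 paint=1 rubber=14 silk=1 zinc=1
After 11 (gather 1 zinc): leather=15 paint=1 rubber=14 silk=1 zinc=2
After 12 (gather 11 rubber): leather=15 paint=1 rubber=25 silk=1 zinc=2
After 13 (gather 8 zinc): leather=15 paint=1 rubber=25 silk=1 zinc=10
After 14 (craft shaft): leather=12 paint=1 rubber=23 shaft=2 silk=1 zinc=7
After 15 (craft shaft): leather=9 paint=1 rubber=21 shaft=4 silk=1 zinc=4
After 16 (consume 1 paint): leather=9 rubber=21 shaft=4 silk=1 zinc=4
After 17 (craft shaft): leather=6 rubber=19 shaft=6 silk=1 zinc=1
After 18 (gather 11 silk): leather=6 rubber=19 shaft=6 silk=12 zinc=1
After 19 (consume 6 leather): rubber=19 shaft=6 silk=12 zinc=1
After 20 (consume 17 rubber): rubber=2 shaft=6 silk=12 zinc=1
After 21 (consume 1 zinc): rubber=2 shaft=6 silk=12
After 22 (consume 5 silk): rubber=2 shaft=6 silk=7

Answer: rubber=2 shaft=6 silk=7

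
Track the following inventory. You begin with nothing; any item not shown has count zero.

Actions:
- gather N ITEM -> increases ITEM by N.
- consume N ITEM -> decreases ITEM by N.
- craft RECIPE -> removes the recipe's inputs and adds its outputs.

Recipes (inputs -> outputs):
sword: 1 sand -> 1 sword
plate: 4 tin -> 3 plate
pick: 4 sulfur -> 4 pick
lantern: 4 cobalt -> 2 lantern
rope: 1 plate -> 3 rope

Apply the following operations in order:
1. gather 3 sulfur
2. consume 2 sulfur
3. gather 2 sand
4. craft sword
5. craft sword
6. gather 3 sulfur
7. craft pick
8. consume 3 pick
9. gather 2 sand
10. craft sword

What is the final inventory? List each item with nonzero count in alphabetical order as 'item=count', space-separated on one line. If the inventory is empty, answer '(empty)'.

After 1 (gather 3 sulfur): sulfur=3
After 2 (consume 2 sulfur): sulfur=1
After 3 (gather 2 sand): sand=2 sulfur=1
After 4 (craft sword): sand=1 sulfur=1 sword=1
After 5 (craft sword): sulfur=1 sword=2
After 6 (gather 3 sulfur): sulfur=4 sword=2
After 7 (craft pick): pick=4 sword=2
After 8 (consume 3 pick): pick=1 sword=2
After 9 (gather 2 sand): pick=1 sand=2 sword=2
After 10 (craft sword): pick=1 sand=1 sword=3

Answer: pick=1 sand=1 sword=3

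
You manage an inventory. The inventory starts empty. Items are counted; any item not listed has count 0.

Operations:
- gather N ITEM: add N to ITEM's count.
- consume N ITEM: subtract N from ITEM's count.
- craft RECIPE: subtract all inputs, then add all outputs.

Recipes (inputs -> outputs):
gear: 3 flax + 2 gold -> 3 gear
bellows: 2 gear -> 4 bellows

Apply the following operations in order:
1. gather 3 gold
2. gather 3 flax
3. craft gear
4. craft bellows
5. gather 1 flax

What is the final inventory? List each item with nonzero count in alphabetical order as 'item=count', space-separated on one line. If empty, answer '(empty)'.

Answer: bellows=4 flax=1 gear=1 gold=1

Derivation:
After 1 (gather 3 gold): gold=3
After 2 (gather 3 flax): flax=3 gold=3
After 3 (craft gear): gear=3 gold=1
After 4 (craft bellows): bellows=4 gear=1 gold=1
After 5 (gather 1 flax): bellows=4 flax=1 gear=1 gold=1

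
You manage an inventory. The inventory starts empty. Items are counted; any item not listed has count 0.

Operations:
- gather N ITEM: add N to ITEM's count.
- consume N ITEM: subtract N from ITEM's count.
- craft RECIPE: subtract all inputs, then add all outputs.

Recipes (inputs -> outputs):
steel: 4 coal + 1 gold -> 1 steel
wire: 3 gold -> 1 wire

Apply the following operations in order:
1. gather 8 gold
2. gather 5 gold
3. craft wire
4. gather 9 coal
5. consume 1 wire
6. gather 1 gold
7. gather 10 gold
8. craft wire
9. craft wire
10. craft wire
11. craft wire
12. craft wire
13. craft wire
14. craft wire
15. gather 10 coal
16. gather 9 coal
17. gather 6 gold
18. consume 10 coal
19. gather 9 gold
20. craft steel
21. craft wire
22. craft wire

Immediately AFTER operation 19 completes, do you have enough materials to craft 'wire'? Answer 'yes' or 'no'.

After 1 (gather 8 gold): gold=8
After 2 (gather 5 gold): gold=13
After 3 (craft wire): gold=10 wire=1
After 4 (gather 9 coal): coal=9 gold=10 wire=1
After 5 (consume 1 wire): coal=9 gold=10
After 6 (gather 1 gold): coal=9 gold=11
After 7 (gather 10 gold): coal=9 gold=21
After 8 (craft wire): coal=9 gold=18 wire=1
After 9 (craft wire): coal=9 gold=15 wire=2
After 10 (craft wire): coal=9 gold=12 wire=3
After 11 (craft wire): coal=9 gold=9 wire=4
After 12 (craft wire): coal=9 gold=6 wire=5
After 13 (craft wire): coal=9 gold=3 wire=6
After 14 (craft wire): coal=9 wire=7
After 15 (gather 10 coal): coal=19 wire=7
After 16 (gather 9 coal): coal=28 wire=7
After 17 (gather 6 gold): coal=28 gold=6 wire=7
After 18 (consume 10 coal): coal=18 gold=6 wire=7
After 19 (gather 9 gold): coal=18 gold=15 wire=7

Answer: yes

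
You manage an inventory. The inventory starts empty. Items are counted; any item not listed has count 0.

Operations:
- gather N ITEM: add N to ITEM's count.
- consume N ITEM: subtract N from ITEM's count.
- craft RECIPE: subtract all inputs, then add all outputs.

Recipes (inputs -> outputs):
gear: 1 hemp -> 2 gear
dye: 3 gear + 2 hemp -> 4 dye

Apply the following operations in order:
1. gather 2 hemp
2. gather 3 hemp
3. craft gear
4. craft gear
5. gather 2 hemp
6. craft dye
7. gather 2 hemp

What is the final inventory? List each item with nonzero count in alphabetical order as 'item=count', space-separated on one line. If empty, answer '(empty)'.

After 1 (gather 2 hemp): hemp=2
After 2 (gather 3 hemp): hemp=5
After 3 (craft gear): gear=2 hemp=4
After 4 (craft gear): gear=4 hemp=3
After 5 (gather 2 hemp): gear=4 hemp=5
After 6 (craft dye): dye=4 gear=1 hemp=3
After 7 (gather 2 hemp): dye=4 gear=1 hemp=5

Answer: dye=4 gear=1 hemp=5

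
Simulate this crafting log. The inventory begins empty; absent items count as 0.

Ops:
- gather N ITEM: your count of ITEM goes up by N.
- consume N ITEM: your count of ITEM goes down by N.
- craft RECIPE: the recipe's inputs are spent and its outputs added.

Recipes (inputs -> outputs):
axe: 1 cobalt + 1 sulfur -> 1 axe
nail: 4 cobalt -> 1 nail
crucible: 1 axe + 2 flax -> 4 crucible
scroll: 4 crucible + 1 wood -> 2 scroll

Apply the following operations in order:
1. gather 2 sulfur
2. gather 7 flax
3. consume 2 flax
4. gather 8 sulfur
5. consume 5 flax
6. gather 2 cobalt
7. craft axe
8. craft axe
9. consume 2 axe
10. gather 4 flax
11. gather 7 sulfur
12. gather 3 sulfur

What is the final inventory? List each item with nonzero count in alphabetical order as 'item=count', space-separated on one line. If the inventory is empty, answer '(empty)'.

After 1 (gather 2 sulfur): sulfur=2
After 2 (gather 7 flax): flax=7 sulfur=2
After 3 (consume 2 flax): flax=5 sulfur=2
After 4 (gather 8 sulfur): flax=5 sulfur=10
After 5 (consume 5 flax): sulfur=10
After 6 (gather 2 cobalt): cobalt=2 sulfur=10
After 7 (craft axe): axe=1 cobalt=1 sulfur=9
After 8 (craft axe): axe=2 sulfur=8
After 9 (consume 2 axe): sulfur=8
After 10 (gather 4 flax): flax=4 sulfur=8
After 11 (gather 7 sulfur): flax=4 sulfur=15
After 12 (gather 3 sulfur): flax=4 sulfur=18

Answer: flax=4 sulfur=18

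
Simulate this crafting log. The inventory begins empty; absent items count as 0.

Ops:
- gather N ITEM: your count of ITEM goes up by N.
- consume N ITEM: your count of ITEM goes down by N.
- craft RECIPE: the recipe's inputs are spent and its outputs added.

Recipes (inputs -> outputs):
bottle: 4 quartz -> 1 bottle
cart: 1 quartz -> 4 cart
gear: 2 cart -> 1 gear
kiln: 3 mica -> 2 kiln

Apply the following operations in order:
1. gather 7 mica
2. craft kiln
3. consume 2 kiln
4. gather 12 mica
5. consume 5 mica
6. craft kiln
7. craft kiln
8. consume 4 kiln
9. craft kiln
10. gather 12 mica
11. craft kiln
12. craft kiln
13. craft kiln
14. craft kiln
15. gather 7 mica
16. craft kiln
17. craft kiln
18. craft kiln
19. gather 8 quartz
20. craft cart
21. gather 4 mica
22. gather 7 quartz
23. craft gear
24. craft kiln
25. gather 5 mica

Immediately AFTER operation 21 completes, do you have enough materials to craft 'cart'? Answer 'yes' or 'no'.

After 1 (gather 7 mica): mica=7
After 2 (craft kiln): kiln=2 mica=4
After 3 (consume 2 kiln): mica=4
After 4 (gather 12 mica): mica=16
After 5 (consume 5 mica): mica=11
After 6 (craft kiln): kiln=2 mica=8
After 7 (craft kiln): kiln=4 mica=5
After 8 (consume 4 kiln): mica=5
After 9 (craft kiln): kiln=2 mica=2
After 10 (gather 12 mica): kiln=2 mica=14
After 11 (craft kiln): kiln=4 mica=11
After 12 (craft kiln): kiln=6 mica=8
After 13 (craft kiln): kiln=8 mica=5
After 14 (craft kiln): kiln=10 mica=2
After 15 (gather 7 mica): kiln=10 mica=9
After 16 (craft kiln): kiln=12 mica=6
After 17 (craft kiln): kiln=14 mica=3
After 18 (craft kiln): kiln=16
After 19 (gather 8 quartz): kiln=16 quartz=8
After 20 (craft cart): cart=4 kiln=16 quartz=7
After 21 (gather 4 mica): cart=4 kiln=16 mica=4 quartz=7

Answer: yes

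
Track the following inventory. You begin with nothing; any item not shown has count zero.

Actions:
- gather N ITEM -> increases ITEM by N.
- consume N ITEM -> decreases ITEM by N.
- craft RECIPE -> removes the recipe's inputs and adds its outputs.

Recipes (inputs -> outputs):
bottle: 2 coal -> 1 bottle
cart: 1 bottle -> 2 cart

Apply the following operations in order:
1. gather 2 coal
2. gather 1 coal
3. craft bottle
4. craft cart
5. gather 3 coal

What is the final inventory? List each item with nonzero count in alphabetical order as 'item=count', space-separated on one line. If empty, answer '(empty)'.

Answer: cart=2 coal=4

Derivation:
After 1 (gather 2 coal): coal=2
After 2 (gather 1 coal): coal=3
After 3 (craft bottle): bottle=1 coal=1
After 4 (craft cart): cart=2 coal=1
After 5 (gather 3 coal): cart=2 coal=4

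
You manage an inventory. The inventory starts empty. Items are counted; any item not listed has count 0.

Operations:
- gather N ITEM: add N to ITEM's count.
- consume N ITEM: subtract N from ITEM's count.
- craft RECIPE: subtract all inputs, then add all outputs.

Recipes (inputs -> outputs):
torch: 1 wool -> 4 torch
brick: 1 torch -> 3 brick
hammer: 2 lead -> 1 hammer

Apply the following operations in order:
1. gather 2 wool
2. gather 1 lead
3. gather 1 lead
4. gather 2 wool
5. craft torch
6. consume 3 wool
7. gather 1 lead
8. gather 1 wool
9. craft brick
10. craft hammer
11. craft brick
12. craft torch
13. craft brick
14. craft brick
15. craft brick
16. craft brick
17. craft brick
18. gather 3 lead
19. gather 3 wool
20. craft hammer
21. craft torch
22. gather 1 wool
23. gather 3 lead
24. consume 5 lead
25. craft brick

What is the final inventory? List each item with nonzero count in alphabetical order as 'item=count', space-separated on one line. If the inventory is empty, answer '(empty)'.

After 1 (gather 2 wool): wool=2
After 2 (gather 1 lead): lead=1 wool=2
After 3 (gather 1 lead): lead=2 wool=2
After 4 (gather 2 wool): lead=2 wool=4
After 5 (craft torch): lead=2 torch=4 wool=3
After 6 (consume 3 wool): lead=2 torch=4
After 7 (gather 1 lead): lead=3 torch=4
After 8 (gather 1 wool): lead=3 torch=4 wool=1
After 9 (craft brick): brick=3 lead=3 torch=3 wool=1
After 10 (craft hammer): brick=3 hammer=1 lead=1 torch=3 wool=1
After 11 (craft brick): brick=6 hammer=1 lead=1 torch=2 wool=1
After 12 (craft torch): brick=6 hammer=1 lead=1 torch=6
After 13 (craft brick): brick=9 hammer=1 lead=1 torch=5
After 14 (craft brick): brick=12 hammer=1 lead=1 torch=4
After 15 (craft brick): brick=15 hammer=1 lead=1 torch=3
After 16 (craft brick): brick=18 hammer=1 lead=1 torch=2
After 17 (craft brick): brick=21 hammer=1 lead=1 torch=1
After 18 (gather 3 lead): brick=21 hammer=1 lead=4 torch=1
After 19 (gather 3 wool): brick=21 hammer=1 lead=4 torch=1 wool=3
After 20 (craft hammer): brick=21 hammer=2 lead=2 torch=1 wool=3
After 21 (craft torch): brick=21 hammer=2 lead=2 torch=5 wool=2
After 22 (gather 1 wool): brick=21 hammer=2 lead=2 torch=5 wool=3
After 23 (gather 3 lead): brick=21 hammer=2 lead=5 torch=5 wool=3
After 24 (consume 5 lead): brick=21 hammer=2 torch=5 wool=3
After 25 (craft brick): brick=24 hammer=2 torch=4 wool=3

Answer: brick=24 hammer=2 torch=4 wool=3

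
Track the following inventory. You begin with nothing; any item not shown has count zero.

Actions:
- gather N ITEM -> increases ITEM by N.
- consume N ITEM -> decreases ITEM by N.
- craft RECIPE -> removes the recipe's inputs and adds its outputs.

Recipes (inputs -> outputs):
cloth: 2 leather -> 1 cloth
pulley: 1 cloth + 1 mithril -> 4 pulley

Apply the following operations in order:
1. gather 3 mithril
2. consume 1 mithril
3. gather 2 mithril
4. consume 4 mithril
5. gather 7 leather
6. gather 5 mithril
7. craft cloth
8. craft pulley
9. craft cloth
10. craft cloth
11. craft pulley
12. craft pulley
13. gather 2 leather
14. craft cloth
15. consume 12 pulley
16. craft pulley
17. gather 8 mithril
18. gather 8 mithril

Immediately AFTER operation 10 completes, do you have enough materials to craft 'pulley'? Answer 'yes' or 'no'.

Answer: yes

Derivation:
After 1 (gather 3 mithril): mithril=3
After 2 (consume 1 mithril): mithril=2
After 3 (gather 2 mithril): mithril=4
After 4 (consume 4 mithril): (empty)
After 5 (gather 7 leather): leather=7
After 6 (gather 5 mithril): leather=7 mithril=5
After 7 (craft cloth): cloth=1 leather=5 mithril=5
After 8 (craft pulley): leather=5 mithril=4 pulley=4
After 9 (craft cloth): cloth=1 leather=3 mithril=4 pulley=4
After 10 (craft cloth): cloth=2 leather=1 mithril=4 pulley=4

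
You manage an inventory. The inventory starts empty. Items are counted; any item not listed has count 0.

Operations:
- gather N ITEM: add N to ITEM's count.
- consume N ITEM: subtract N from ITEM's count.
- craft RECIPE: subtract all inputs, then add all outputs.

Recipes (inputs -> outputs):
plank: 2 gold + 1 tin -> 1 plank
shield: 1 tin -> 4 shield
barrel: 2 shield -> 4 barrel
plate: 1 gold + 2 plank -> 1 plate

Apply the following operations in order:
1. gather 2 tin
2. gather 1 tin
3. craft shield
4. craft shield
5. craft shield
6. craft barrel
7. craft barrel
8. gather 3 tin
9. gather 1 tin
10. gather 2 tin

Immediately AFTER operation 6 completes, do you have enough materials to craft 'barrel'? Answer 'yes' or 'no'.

Answer: yes

Derivation:
After 1 (gather 2 tin): tin=2
After 2 (gather 1 tin): tin=3
After 3 (craft shield): shield=4 tin=2
After 4 (craft shield): shield=8 tin=1
After 5 (craft shield): shield=12
After 6 (craft barrel): barrel=4 shield=10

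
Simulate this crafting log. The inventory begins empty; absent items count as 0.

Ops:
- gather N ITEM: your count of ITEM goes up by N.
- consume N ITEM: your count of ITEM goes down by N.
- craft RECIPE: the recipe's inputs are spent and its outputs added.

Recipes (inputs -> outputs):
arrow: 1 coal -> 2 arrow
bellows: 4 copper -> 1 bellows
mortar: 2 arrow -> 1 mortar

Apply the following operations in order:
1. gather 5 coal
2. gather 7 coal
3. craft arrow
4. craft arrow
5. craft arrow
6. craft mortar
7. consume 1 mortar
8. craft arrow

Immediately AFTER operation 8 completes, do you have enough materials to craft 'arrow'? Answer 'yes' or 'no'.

Answer: yes

Derivation:
After 1 (gather 5 coal): coal=5
After 2 (gather 7 coal): coal=12
After 3 (craft arrow): arrow=2 coal=11
After 4 (craft arrow): arrow=4 coal=10
After 5 (craft arrow): arrow=6 coal=9
After 6 (craft mortar): arrow=4 coal=9 mortar=1
After 7 (consume 1 mortar): arrow=4 coal=9
After 8 (craft arrow): arrow=6 coal=8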